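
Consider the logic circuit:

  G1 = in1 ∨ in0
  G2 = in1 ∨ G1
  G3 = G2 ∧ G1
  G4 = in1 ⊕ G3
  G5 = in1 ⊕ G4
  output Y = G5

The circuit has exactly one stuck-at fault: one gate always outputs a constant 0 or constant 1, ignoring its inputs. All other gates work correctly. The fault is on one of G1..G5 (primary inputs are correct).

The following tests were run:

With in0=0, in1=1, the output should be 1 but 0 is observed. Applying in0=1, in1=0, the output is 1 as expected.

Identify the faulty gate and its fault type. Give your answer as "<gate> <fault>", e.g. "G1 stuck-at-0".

Fault-free values for test 1 (in0=0, in1=1): G1=1, G2=1, G3=1, G4=0, G5=1, giving Y=1. Observed 0.
Test 1: faults giving observed 0 are {G1 stuck-at-0, G2 stuck-at-0, G3 stuck-at-0, G4 stuck-at-1, G5 stuck-at-0}.
Test 2 (in0=1, in1=0): fault-free G1=1, G2=1, G3=1, G4=1, G5=1 → 1; observed 1. Eliminates G1 stuck-at-0, G2 stuck-at-0, G3 stuck-at-0, G5 stuck-at-0.
Only G4 stuck-at-1 is consistent with every test.

G4 stuck-at-1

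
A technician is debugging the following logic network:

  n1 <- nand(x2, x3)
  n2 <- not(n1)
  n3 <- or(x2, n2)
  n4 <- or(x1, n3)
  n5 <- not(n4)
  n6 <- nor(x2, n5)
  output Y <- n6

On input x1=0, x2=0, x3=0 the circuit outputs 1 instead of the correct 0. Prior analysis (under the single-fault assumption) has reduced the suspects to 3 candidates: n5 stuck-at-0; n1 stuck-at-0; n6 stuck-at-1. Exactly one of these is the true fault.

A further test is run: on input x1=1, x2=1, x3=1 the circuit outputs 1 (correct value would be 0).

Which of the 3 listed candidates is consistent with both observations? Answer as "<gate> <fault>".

Evaluate each candidate on input x1=1, x2=1, x3=1:
  n5 stuck-at-0: n1=0, n2=1, n3=1, n4=1, n5=0 [stuck-at-0], n6=0 → 0 — eliminated
  n1 stuck-at-0: n1=0 [stuck-at-0], n2=1, n3=1, n4=1, n5=0, n6=0 → 0 — eliminated
  n6 stuck-at-1: n1=0, n2=1, n3=1, n4=1, n5=0, n6=1 [stuck-at-1] → 1 — matches
Only n6 stuck-at-1 reproduces the observed 1.

n6 stuck-at-1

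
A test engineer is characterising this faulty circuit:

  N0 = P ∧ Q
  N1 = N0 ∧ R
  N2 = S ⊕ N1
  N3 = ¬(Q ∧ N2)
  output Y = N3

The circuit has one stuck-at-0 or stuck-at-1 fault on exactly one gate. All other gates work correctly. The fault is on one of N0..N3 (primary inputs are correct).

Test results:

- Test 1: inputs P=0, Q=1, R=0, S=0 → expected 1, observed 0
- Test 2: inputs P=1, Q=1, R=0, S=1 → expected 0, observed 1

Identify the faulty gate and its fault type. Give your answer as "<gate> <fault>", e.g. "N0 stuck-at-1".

N1 stuck-at-1

Fault-free values for test 1 (P=0, Q=1, R=0, S=0): N0=0, N1=0, N2=0, N3=1, giving Y=1. Observed 0.
Test 1: faults giving observed 0 are {N1 stuck-at-1, N2 stuck-at-1, N3 stuck-at-0}.
Test 2 (P=1, Q=1, R=0, S=1): fault-free N0=1, N1=0, N2=1, N3=0 → 0; observed 1. Eliminates N2 stuck-at-1, N3 stuck-at-0.
Only N1 stuck-at-1 is consistent with every test.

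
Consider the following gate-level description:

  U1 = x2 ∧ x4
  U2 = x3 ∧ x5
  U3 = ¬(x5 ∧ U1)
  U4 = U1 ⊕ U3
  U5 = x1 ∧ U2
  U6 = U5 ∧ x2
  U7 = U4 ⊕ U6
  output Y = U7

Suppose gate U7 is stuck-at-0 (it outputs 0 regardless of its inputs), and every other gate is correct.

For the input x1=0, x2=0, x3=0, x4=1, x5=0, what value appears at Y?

Propagate with U7 forced: U1=0, U2=0, U3=1, U4=1, U5=0, U6=0, U7=0 [stuck-at-0].
So Y = 0. (Without the fault it would be 1.)

0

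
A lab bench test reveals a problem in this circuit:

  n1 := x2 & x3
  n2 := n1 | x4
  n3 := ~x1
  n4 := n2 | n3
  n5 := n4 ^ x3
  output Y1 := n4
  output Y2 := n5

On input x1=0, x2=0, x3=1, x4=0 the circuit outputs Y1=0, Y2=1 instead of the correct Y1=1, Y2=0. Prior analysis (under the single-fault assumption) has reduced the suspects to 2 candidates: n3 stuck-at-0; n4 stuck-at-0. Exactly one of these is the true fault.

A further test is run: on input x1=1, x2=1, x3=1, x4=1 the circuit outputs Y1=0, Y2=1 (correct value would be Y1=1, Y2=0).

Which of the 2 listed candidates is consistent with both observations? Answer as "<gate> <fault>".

n4 stuck-at-0

Evaluate each candidate on input x1=1, x2=1, x3=1, x4=1:
  n3 stuck-at-0: n1=1, n2=1, n3=0 [stuck-at-0], n4=1, n5=0 → Y1=1, Y2=0 — eliminated
  n4 stuck-at-0: n1=1, n2=1, n3=0, n4=0 [stuck-at-0], n5=1 → Y1=0, Y2=1 — matches
Only n4 stuck-at-0 reproduces the observed Y1=0, Y2=1.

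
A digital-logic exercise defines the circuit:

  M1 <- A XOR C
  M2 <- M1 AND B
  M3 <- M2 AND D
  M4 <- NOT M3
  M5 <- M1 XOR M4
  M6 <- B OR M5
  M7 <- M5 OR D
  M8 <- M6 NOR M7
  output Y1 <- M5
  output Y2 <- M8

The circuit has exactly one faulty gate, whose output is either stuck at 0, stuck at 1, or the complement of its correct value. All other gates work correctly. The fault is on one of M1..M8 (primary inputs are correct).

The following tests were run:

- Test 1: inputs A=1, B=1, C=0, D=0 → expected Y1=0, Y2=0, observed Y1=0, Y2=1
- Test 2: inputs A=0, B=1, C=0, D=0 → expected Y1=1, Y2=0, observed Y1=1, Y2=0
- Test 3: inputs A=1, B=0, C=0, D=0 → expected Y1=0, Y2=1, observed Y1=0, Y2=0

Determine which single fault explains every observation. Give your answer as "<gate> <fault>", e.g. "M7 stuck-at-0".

Fault-free values for test 1 (A=1, B=1, C=0, D=0): M1=1, M2=1, M3=0, M4=1, M5=0, M6=1, M7=0, M8=0, giving Y1=0, Y2=0. Observed Y1=0, Y2=1.
Test 1: faults giving observed Y1=0, Y2=1 are {M6 stuck-at-0, M6 inverted output, M8 stuck-at-1, M8 inverted output}.
Test 2 (A=0, B=1, C=0, D=0): fault-free M1=0, M2=0, M3=0, M4=1, M5=1, M6=1, M7=1, M8=0 → Y1=1, Y2=0; observed Y1=1, Y2=0. Eliminates M8 stuck-at-1, M8 inverted output.
Test 3 (A=1, B=0, C=0, D=0): fault-free M1=1, M2=0, M3=0, M4=1, M5=0, M6=0, M7=0, M8=1 → Y1=0, Y2=1; observed Y1=0, Y2=0. Eliminates M6 stuck-at-0.
Only M6 inverted output is consistent with every test.

M6 inverted output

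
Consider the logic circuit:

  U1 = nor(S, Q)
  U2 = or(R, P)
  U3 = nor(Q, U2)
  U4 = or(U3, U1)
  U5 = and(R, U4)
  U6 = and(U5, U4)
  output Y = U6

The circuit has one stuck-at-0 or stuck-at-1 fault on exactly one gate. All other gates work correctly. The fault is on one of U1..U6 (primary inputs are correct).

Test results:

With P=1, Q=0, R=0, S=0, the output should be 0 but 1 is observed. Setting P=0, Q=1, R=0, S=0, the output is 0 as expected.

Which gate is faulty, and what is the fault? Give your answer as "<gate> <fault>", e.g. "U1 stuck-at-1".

Fault-free values for test 1 (P=1, Q=0, R=0, S=0): U1=1, U2=1, U3=0, U4=1, U5=0, U6=0, giving Y=0. Observed 1.
Test 1: faults giving observed 1 are {U5 stuck-at-1, U6 stuck-at-1}.
Test 2 (P=0, Q=1, R=0, S=0): fault-free U1=0, U2=0, U3=0, U4=0, U5=0, U6=0 → 0; observed 0. Eliminates U6 stuck-at-1.
Only U5 stuck-at-1 is consistent with every test.

U5 stuck-at-1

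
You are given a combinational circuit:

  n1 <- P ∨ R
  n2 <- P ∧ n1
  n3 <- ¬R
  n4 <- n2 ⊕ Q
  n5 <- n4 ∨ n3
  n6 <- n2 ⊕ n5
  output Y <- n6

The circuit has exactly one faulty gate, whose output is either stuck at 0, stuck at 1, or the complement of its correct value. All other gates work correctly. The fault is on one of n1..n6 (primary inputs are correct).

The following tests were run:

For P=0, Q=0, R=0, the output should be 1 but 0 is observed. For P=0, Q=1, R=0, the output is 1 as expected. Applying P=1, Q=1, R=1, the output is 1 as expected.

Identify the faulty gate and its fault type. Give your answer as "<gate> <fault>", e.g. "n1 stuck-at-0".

Fault-free values for test 1 (P=0, Q=0, R=0): n1=0, n2=0, n3=1, n4=0, n5=1, n6=1, giving Y=1. Observed 0.
Test 1: faults giving observed 0 are {n2 stuck-at-1, n2 inverted output, n3 stuck-at-0, n3 inverted output, n5 stuck-at-0, n5 inverted output, n6 stuck-at-0, n6 inverted output}.
Test 2 (P=0, Q=1, R=0): fault-free n1=0, n2=0, n3=1, n4=1, n5=1, n6=1 → 1; observed 1. Eliminates n2 stuck-at-1, n2 inverted output, n5 stuck-at-0, n5 inverted output, n6 stuck-at-0, n6 inverted output.
Test 3 (P=1, Q=1, R=1): fault-free n1=1, n2=1, n3=0, n4=0, n5=0, n6=1 → 1; observed 1. Eliminates n3 inverted output.
Only n3 stuck-at-0 is consistent with every test.

n3 stuck-at-0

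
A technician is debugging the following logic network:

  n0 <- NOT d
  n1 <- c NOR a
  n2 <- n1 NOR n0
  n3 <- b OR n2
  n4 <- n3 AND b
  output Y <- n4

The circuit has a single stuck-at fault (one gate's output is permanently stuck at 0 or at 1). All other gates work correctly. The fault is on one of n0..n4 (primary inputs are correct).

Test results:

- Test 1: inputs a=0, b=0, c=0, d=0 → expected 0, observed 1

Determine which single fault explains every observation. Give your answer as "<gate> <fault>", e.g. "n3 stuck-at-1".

Fault-free values for test 1 (a=0, b=0, c=0, d=0): n0=1, n1=1, n2=0, n3=0, n4=0, giving Y=0. Observed 1.
Test 1: faults giving observed 1 are {n4 stuck-at-1}.
Only n4 stuck-at-1 is consistent with every test.

n4 stuck-at-1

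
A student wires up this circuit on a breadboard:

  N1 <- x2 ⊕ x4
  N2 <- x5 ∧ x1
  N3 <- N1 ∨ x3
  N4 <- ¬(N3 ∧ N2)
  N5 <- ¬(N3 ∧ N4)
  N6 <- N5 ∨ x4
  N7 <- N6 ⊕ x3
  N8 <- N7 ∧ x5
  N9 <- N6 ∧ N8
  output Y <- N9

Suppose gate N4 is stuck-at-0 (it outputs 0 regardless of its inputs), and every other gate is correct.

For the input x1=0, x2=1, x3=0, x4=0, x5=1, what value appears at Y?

Propagate with N4 forced: N1=1, N2=0, N3=1, N4=0 [stuck-at-0], N5=1, N6=1, N7=1, N8=1, N9=1.
So Y = 1. (Without the fault it would be 0.)

1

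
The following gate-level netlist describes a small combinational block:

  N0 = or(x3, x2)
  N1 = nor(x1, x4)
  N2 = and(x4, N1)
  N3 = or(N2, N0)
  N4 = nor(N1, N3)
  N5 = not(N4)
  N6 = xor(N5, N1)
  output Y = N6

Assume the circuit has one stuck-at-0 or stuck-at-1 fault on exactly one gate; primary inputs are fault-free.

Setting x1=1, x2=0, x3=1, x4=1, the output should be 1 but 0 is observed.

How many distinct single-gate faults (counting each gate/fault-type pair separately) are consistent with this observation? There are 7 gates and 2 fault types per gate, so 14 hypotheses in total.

Fault-free: N0=1, N1=0, N2=0, N3=1, N4=0, N5=1, N6=1 → 1. Observed 0.
  N0 stuck-at-0: output 0 ✓
  N0 stuck-at-1: output 1 ✗
  N1 stuck-at-0: output 1 ✗
  N1 stuck-at-1: output 0 ✓
  N2 stuck-at-0: output 1 ✗
  N2 stuck-at-1: output 1 ✗
  N3 stuck-at-0: output 0 ✓
  N3 stuck-at-1: output 1 ✗
  N4 stuck-at-0: output 1 ✗
  N4 stuck-at-1: output 0 ✓
  N5 stuck-at-0: output 0 ✓
  N5 stuck-at-1: output 1 ✗
  N6 stuck-at-0: output 0 ✓
  N6 stuck-at-1: output 1 ✗
Consistent faults: {N0 stuck-at-0, N1 stuck-at-1, N3 stuck-at-0, N4 stuck-at-1, N5 stuck-at-0, N6 stuck-at-0} — 6 in all.

6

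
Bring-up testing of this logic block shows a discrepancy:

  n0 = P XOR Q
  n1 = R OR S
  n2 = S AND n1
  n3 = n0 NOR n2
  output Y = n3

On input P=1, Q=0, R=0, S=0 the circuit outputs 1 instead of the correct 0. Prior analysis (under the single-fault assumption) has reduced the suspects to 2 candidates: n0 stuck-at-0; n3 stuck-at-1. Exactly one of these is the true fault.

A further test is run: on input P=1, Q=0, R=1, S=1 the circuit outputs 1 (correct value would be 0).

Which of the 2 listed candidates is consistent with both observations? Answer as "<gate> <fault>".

n3 stuck-at-1

Evaluate each candidate on input P=1, Q=0, R=1, S=1:
  n0 stuck-at-0: n0=0 [stuck-at-0], n1=1, n2=1, n3=0 → 0 — eliminated
  n3 stuck-at-1: n0=1, n1=1, n2=1, n3=1 [stuck-at-1] → 1 — matches
Only n3 stuck-at-1 reproduces the observed 1.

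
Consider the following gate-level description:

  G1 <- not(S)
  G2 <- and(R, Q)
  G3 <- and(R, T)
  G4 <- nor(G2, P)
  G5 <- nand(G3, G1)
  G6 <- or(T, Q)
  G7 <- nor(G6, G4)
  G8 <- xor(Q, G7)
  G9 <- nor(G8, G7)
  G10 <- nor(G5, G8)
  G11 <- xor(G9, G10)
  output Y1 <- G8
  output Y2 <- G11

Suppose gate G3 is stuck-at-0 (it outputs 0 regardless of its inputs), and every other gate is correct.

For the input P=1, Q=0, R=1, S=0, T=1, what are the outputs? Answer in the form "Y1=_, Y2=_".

Y1=0, Y2=1

Propagate with G3 forced: G1=1, G2=0, G3=0 [stuck-at-0], G4=0, G5=1, G6=1, G7=0, G8=0, G9=1, G10=0, G11=1.
So the outputs are Y1=0, Y2=1. (Without the fault they would be Y1=0, Y2=0.)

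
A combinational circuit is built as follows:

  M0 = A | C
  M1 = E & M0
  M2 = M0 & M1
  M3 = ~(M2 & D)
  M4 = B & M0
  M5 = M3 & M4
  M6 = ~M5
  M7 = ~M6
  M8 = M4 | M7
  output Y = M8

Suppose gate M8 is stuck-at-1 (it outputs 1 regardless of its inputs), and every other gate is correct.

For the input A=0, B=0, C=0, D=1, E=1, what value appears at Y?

1

Propagate with M8 forced: M0=0, M1=0, M2=0, M3=1, M4=0, M5=0, M6=1, M7=0, M8=1 [stuck-at-1].
So Y = 1. (Without the fault it would be 0.)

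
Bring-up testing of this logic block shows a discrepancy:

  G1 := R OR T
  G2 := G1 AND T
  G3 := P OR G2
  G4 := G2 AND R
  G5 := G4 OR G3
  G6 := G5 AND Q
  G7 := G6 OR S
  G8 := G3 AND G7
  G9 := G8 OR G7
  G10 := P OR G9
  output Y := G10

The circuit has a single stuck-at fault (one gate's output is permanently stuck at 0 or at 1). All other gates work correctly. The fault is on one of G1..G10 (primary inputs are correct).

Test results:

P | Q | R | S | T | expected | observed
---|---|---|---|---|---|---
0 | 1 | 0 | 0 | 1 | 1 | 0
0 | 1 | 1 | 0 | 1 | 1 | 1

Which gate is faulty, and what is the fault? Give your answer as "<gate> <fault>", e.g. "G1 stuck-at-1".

G3 stuck-at-0

Fault-free values for test 1 (P=0, Q=1, R=0, S=0, T=1): G1=1, G2=1, G3=1, G4=0, G5=1, G6=1, G7=1, G8=1, G9=1, G10=1, giving Y=1. Observed 0.
Test 1: faults giving observed 0 are {G1 stuck-at-0, G2 stuck-at-0, G3 stuck-at-0, G5 stuck-at-0, G6 stuck-at-0, G7 stuck-at-0, G9 stuck-at-0, G10 stuck-at-0}.
Test 2 (P=0, Q=1, R=1, S=0, T=1): fault-free G1=1, G2=1, G3=1, G4=1, G5=1, G6=1, G7=1, G8=1, G9=1, G10=1 → 1; observed 1. Eliminates G1 stuck-at-0, G2 stuck-at-0, G5 stuck-at-0, G6 stuck-at-0, G7 stuck-at-0, G9 stuck-at-0, G10 stuck-at-0.
Only G3 stuck-at-0 is consistent with every test.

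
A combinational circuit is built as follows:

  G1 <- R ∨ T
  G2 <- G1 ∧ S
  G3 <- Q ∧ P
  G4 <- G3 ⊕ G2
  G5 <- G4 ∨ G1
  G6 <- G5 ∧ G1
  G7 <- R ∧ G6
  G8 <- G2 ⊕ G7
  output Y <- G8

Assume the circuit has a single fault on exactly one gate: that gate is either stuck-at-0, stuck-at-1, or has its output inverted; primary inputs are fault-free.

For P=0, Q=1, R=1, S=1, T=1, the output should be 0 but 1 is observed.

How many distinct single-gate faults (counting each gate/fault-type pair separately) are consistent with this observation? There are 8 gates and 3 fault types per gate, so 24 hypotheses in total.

10

Fault-free: G1=1, G2=1, G3=0, G4=1, G5=1, G6=1, G7=1, G8=0 → 0. Observed 1.
  G1: none of the 3 fault types match ✗
  G2: stuck-at-0, inverted output ✓; others ✗
  G3: none of the 3 fault types match ✗
  G4: none of the 3 fault types match ✗
  G5: stuck-at-0, inverted output ✓; others ✗
  G6: stuck-at-0, inverted output ✓; others ✗
  G7: stuck-at-0, inverted output ✓; others ✗
  G8: stuck-at-1, inverted output ✓; others ✗
Consistent faults: {G2 stuck-at-0, G2 inverted output, G5 stuck-at-0, G5 inverted output, G6 stuck-at-0, G6 inverted output, G7 stuck-at-0, G7 inverted output, G8 stuck-at-1, G8 inverted output} — 10 in all.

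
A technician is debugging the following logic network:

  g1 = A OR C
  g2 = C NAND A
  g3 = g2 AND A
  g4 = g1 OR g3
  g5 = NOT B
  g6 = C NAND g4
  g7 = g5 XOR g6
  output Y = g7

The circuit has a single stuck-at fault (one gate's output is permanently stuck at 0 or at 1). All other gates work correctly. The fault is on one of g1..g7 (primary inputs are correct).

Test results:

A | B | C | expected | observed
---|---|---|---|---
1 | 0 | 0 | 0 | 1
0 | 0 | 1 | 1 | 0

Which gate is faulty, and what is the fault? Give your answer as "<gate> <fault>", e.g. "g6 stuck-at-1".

g5 stuck-at-0

Fault-free values for test 1 (A=1, B=0, C=0): g1=1, g2=1, g3=1, g4=1, g5=1, g6=1, g7=0, giving Y=0. Observed 1.
Test 1: faults giving observed 1 are {g5 stuck-at-0, g6 stuck-at-0, g7 stuck-at-1}.
Test 2 (A=0, B=0, C=1): fault-free g1=1, g2=1, g3=0, g4=1, g5=1, g6=0, g7=1 → 1; observed 0. Eliminates g6 stuck-at-0, g7 stuck-at-1.
Only g5 stuck-at-0 is consistent with every test.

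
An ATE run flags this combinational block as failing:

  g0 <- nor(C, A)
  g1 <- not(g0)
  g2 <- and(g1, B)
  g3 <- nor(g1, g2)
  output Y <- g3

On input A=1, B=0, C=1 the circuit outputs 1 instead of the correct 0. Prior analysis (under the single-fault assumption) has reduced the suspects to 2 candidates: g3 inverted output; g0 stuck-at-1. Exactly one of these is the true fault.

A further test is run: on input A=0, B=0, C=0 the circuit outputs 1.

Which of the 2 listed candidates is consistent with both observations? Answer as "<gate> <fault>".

g0 stuck-at-1

Evaluate each candidate on input A=0, B=0, C=0:
  g3 inverted output: g0=1, g1=0, g2=0, g3=0 [inverted output] → 0 — eliminated
  g0 stuck-at-1: g0=1 [stuck-at-1], g1=0, g2=0, g3=1 → 1 — matches
Only g0 stuck-at-1 reproduces the observed 1.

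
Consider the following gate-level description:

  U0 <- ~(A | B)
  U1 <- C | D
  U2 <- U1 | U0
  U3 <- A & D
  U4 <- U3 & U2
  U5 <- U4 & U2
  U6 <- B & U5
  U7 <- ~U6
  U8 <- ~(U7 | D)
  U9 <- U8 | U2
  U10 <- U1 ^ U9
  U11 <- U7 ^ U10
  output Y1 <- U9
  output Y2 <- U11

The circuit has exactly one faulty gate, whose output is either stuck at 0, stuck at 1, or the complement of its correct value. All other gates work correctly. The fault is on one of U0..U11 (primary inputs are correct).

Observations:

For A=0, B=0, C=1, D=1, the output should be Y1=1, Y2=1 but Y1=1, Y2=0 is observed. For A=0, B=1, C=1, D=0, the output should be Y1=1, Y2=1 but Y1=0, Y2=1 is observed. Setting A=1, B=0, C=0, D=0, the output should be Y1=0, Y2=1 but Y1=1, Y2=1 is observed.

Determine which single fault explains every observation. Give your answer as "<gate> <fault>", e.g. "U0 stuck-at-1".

Fault-free values for test 1 (A=0, B=0, C=1, D=1): U0=1, U1=1, U2=1, U3=0, U4=0, U5=0, U6=0, U7=1, U8=0, U9=1, U10=0, U11=1, giving Y1=1, Y2=1. Observed Y1=1, Y2=0.
Test 1: faults giving observed Y1=1, Y2=0 are {U1 stuck-at-0, U1 inverted output, U6 stuck-at-1, U6 inverted output, U7 stuck-at-0, U7 inverted output, U10 stuck-at-1, U10 inverted output, U11 stuck-at-0, U11 inverted output}.
Test 2 (A=0, B=1, C=1, D=0): fault-free U0=0, U1=1, U2=1, U3=0, U4=0, U5=0, U6=0, U7=1, U8=0, U9=1, U10=0, U11=1 → Y1=1, Y2=1; observed Y1=0, Y2=1. Eliminates U6 stuck-at-1, U6 inverted output, U7 stuck-at-0, U7 inverted output, U10 stuck-at-1, U10 inverted output, U11 stuck-at-0, U11 inverted output.
Test 3 (A=1, B=0, C=0, D=0): fault-free U0=0, U1=0, U2=0, U3=0, U4=0, U5=0, U6=0, U7=1, U8=0, U9=0, U10=0, U11=1 → Y1=0, Y2=1; observed Y1=1, Y2=1. Eliminates U1 stuck-at-0.
Only U1 inverted output is consistent with every test.

U1 inverted output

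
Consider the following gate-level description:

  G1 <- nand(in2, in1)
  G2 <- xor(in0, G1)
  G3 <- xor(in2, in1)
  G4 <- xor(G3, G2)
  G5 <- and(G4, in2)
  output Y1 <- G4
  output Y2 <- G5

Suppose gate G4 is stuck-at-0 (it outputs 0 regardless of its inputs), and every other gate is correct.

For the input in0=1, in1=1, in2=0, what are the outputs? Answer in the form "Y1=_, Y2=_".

Propagate with G4 forced: G1=1, G2=0, G3=1, G4=0 [stuck-at-0], G5=0.
So the outputs are Y1=0, Y2=0. (Without the fault they would be Y1=1, Y2=0.)

Y1=0, Y2=0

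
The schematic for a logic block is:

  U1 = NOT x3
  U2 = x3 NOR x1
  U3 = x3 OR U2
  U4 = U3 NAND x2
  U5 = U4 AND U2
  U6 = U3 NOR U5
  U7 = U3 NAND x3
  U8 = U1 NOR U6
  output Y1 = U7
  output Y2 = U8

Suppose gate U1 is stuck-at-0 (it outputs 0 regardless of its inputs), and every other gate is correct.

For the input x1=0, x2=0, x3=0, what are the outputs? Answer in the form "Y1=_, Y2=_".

Propagate with U1 forced: U1=0 [stuck-at-0], U2=1, U3=1, U4=1, U5=1, U6=0, U7=1, U8=1.
So the outputs are Y1=1, Y2=1. (Without the fault they would be Y1=1, Y2=0.)

Y1=1, Y2=1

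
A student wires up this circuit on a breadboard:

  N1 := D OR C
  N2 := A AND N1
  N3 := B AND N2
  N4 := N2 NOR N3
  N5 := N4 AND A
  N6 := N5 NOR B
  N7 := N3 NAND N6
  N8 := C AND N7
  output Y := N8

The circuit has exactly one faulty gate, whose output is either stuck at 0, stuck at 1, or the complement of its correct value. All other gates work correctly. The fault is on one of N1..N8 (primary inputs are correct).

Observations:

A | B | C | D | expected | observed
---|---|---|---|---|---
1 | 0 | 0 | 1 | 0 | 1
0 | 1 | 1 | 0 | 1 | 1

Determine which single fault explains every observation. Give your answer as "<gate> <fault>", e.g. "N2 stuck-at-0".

N8 stuck-at-1

Fault-free values for test 1 (A=1, B=0, C=0, D=1): N1=1, N2=1, N3=0, N4=0, N5=0, N6=1, N7=1, N8=0, giving Y=0. Observed 1.
Test 1: faults giving observed 1 are {N8 stuck-at-1, N8 inverted output}.
Test 2 (A=0, B=1, C=1, D=0): fault-free N1=1, N2=0, N3=0, N4=1, N5=0, N6=0, N7=1, N8=1 → 1; observed 1. Eliminates N8 inverted output.
Only N8 stuck-at-1 is consistent with every test.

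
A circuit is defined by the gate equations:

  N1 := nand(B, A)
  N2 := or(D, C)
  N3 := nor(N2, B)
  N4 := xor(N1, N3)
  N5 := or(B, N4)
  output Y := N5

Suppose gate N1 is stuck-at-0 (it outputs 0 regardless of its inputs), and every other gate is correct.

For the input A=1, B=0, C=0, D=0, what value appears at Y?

1

Propagate with N1 forced: N1=0 [stuck-at-0], N2=0, N3=1, N4=1, N5=1.
So Y = 1. (Without the fault it would be 0.)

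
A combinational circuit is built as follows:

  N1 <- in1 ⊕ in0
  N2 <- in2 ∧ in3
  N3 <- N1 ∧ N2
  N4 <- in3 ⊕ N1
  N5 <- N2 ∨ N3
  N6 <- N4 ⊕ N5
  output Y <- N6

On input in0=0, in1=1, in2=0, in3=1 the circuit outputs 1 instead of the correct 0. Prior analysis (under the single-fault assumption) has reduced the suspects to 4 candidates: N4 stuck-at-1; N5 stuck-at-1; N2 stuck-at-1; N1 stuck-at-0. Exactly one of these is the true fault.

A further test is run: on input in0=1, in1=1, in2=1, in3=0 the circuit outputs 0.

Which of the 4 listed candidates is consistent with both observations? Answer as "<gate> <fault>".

Evaluate each candidate on input in0=1, in1=1, in2=1, in3=0:
  N4 stuck-at-1: N1=0, N2=0, N3=0, N4=1 [stuck-at-1], N5=0, N6=1 → 1 — eliminated
  N5 stuck-at-1: N1=0, N2=0, N3=0, N4=0, N5=1 [stuck-at-1], N6=1 → 1 — eliminated
  N2 stuck-at-1: N1=0, N2=1 [stuck-at-1], N3=0, N4=0, N5=1, N6=1 → 1 — eliminated
  N1 stuck-at-0: N1=0 [stuck-at-0], N2=0, N3=0, N4=0, N5=0, N6=0 → 0 — matches
Only N1 stuck-at-0 reproduces the observed 0.

N1 stuck-at-0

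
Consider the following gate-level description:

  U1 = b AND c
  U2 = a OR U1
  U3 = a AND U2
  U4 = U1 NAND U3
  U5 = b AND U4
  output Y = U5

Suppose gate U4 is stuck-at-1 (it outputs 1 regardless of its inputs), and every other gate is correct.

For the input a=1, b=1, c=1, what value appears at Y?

1

Propagate with U4 forced: U1=1, U2=1, U3=1, U4=1 [stuck-at-1], U5=1.
So Y = 1. (Without the fault it would be 0.)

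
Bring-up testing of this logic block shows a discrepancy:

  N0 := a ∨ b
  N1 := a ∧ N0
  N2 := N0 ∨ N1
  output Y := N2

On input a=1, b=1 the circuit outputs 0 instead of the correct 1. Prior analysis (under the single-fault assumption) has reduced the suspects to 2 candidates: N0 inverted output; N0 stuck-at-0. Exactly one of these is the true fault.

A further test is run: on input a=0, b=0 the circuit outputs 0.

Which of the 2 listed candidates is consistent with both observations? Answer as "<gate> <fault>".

Evaluate each candidate on input a=0, b=0:
  N0 inverted output: N0=1 [inverted output], N1=0, N2=1 → 1 — eliminated
  N0 stuck-at-0: N0=0 [stuck-at-0], N1=0, N2=0 → 0 — matches
Only N0 stuck-at-0 reproduces the observed 0.

N0 stuck-at-0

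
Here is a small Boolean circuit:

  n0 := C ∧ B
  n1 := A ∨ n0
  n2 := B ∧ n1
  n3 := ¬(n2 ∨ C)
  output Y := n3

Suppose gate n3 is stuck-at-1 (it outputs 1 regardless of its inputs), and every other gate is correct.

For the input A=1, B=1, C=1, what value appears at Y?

Propagate with n3 forced: n0=1, n1=1, n2=1, n3=1 [stuck-at-1].
So Y = 1. (Without the fault it would be 0.)

1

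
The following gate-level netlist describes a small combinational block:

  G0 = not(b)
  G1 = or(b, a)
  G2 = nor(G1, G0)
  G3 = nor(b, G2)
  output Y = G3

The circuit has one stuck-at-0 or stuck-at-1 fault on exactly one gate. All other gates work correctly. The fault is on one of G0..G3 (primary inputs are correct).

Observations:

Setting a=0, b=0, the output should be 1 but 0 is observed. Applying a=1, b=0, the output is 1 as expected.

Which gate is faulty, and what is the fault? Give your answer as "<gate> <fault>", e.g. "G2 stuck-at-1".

Fault-free values for test 1 (a=0, b=0): G0=1, G1=0, G2=0, G3=1, giving Y=1. Observed 0.
Test 1: faults giving observed 0 are {G0 stuck-at-0, G2 stuck-at-1, G3 stuck-at-0}.
Test 2 (a=1, b=0): fault-free G0=1, G1=1, G2=0, G3=1 → 1; observed 1. Eliminates G2 stuck-at-1, G3 stuck-at-0.
Only G0 stuck-at-0 is consistent with every test.

G0 stuck-at-0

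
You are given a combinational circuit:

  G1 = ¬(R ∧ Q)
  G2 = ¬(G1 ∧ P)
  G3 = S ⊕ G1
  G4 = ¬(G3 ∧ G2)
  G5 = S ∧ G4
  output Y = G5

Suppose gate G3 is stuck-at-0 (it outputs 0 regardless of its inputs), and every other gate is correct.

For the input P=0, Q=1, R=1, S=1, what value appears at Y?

Propagate with G3 forced: G1=0, G2=1, G3=0 [stuck-at-0], G4=1, G5=1.
So Y = 1. (Without the fault it would be 0.)

1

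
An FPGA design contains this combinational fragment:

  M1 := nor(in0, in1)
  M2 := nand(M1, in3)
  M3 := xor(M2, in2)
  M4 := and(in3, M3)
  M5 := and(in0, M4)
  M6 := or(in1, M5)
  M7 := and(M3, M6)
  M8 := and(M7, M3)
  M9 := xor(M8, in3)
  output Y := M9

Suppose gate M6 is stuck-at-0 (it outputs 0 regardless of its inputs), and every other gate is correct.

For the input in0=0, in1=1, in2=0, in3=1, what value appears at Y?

Propagate with M6 forced: M1=0, M2=1, M3=1, M4=1, M5=0, M6=0 [stuck-at-0], M7=0, M8=0, M9=1.
So Y = 1. (Without the fault it would be 0.)

1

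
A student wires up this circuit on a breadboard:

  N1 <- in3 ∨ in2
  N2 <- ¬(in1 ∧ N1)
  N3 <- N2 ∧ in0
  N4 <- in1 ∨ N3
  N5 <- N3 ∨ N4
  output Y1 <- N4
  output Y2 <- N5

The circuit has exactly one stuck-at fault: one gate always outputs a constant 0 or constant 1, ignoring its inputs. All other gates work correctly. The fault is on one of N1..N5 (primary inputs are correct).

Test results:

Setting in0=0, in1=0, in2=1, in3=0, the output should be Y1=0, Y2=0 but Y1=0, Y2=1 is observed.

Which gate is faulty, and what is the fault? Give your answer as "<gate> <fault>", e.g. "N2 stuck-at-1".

Fault-free values for test 1 (in0=0, in1=0, in2=1, in3=0): N1=1, N2=1, N3=0, N4=0, N5=0, giving Y1=0, Y2=0. Observed Y1=0, Y2=1.
Test 1: faults giving observed Y1=0, Y2=1 are {N5 stuck-at-1}.
Only N5 stuck-at-1 is consistent with every test.

N5 stuck-at-1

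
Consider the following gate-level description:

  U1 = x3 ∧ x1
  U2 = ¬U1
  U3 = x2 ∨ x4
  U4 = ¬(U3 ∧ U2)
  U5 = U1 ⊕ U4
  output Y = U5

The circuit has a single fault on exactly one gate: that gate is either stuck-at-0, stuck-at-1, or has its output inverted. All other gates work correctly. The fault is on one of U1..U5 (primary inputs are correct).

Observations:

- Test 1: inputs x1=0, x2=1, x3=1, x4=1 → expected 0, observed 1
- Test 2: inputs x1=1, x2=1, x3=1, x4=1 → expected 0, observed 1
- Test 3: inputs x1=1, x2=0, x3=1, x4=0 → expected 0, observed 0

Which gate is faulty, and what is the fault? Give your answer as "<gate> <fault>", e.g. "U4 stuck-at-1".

U2 inverted output

Fault-free values for test 1 (x1=0, x2=1, x3=1, x4=1): U1=0, U2=1, U3=1, U4=0, U5=0, giving Y=0. Observed 1.
Test 1: faults giving observed 1 are {U2 stuck-at-0, U2 inverted output, U3 stuck-at-0, U3 inverted output, U4 stuck-at-1, U4 inverted output, U5 stuck-at-1, U5 inverted output}.
Test 2 (x1=1, x2=1, x3=1, x4=1): fault-free U1=1, U2=0, U3=1, U4=1, U5=0 → 0; observed 1. Eliminates U2 stuck-at-0, U3 stuck-at-0, U3 inverted output, U4 stuck-at-1.
Test 3 (x1=1, x2=0, x3=1, x4=0): fault-free U1=1, U2=0, U3=0, U4=1, U5=0 → 0; observed 0. Eliminates U4 inverted output, U5 stuck-at-1, U5 inverted output.
Only U2 inverted output is consistent with every test.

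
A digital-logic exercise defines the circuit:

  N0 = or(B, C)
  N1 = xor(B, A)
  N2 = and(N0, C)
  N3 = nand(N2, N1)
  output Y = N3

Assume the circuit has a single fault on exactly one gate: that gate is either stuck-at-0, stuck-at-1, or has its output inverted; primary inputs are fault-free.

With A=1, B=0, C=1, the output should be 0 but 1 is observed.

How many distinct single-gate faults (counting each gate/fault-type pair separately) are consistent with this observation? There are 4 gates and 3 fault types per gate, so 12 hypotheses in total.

Fault-free: N0=1, N1=1, N2=1, N3=0 → 0. Observed 1.
  N0 stuck-at-0: output 1 ✓
  N0 stuck-at-1: output 0 ✗
  N0 inverted output: output 1 ✓
  N1 stuck-at-0: output 1 ✓
  N1 stuck-at-1: output 0 ✗
  N1 inverted output: output 1 ✓
  N2 stuck-at-0: output 1 ✓
  N2 stuck-at-1: output 0 ✗
  N2 inverted output: output 1 ✓
  N3 stuck-at-0: output 0 ✗
  N3 stuck-at-1: output 1 ✓
  N3 inverted output: output 1 ✓
Consistent faults: {N0 stuck-at-0, N0 inverted output, N1 stuck-at-0, N1 inverted output, N2 stuck-at-0, N2 inverted output, N3 stuck-at-1, N3 inverted output} — 8 in all.

8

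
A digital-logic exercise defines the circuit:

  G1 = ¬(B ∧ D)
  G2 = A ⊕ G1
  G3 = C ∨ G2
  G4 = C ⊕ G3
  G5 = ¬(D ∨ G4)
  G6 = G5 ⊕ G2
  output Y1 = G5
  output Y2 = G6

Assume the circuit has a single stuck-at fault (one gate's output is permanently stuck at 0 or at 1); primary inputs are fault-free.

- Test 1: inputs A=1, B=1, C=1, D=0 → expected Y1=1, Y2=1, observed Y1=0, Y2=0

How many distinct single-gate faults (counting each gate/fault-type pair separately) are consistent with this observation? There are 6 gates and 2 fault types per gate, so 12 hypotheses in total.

Fault-free: G1=1, G2=0, G3=1, G4=0, G5=1, G6=1 → Y1=1, Y2=1. Observed Y1=0, Y2=0.
  G1 stuck-at-0: output Y1=1, Y2=0 ✗
  G1 stuck-at-1: output Y1=1, Y2=1 ✗
  G2 stuck-at-0: output Y1=1, Y2=1 ✗
  G2 stuck-at-1: output Y1=1, Y2=0 ✗
  G3 stuck-at-0: output Y1=0, Y2=0 ✓
  G3 stuck-at-1: output Y1=1, Y2=1 ✗
  G4 stuck-at-0: output Y1=1, Y2=1 ✗
  G4 stuck-at-1: output Y1=0, Y2=0 ✓
  G5 stuck-at-0: output Y1=0, Y2=0 ✓
  G5 stuck-at-1: output Y1=1, Y2=1 ✗
  G6 stuck-at-0: output Y1=1, Y2=0 ✗
  G6 stuck-at-1: output Y1=1, Y2=1 ✗
Consistent faults: {G3 stuck-at-0, G4 stuck-at-1, G5 stuck-at-0} — 3 in all.

3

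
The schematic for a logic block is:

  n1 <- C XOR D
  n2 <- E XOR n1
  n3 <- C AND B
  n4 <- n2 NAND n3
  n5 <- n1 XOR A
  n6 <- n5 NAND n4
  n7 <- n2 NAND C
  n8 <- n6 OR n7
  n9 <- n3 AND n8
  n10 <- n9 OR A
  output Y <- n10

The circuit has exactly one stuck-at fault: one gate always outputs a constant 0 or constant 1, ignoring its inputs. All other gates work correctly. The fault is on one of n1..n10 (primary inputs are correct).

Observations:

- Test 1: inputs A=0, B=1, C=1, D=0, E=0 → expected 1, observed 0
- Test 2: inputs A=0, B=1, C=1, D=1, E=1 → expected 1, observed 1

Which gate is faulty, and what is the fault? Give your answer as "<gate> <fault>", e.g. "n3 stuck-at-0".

n4 stuck-at-1

Fault-free values for test 1 (A=0, B=1, C=1, D=0, E=0): n1=1, n2=1, n3=1, n4=0, n5=1, n6=1, n7=0, n8=1, n9=1, n10=1, giving Y=1. Observed 0.
Test 1: faults giving observed 0 are {n3 stuck-at-0, n4 stuck-at-1, n6 stuck-at-0, n8 stuck-at-0, n9 stuck-at-0, n10 stuck-at-0}.
Test 2 (A=0, B=1, C=1, D=1, E=1): fault-free n1=0, n2=1, n3=1, n4=0, n5=0, n6=1, n7=0, n8=1, n9=1, n10=1 → 1; observed 1. Eliminates n3 stuck-at-0, n6 stuck-at-0, n8 stuck-at-0, n9 stuck-at-0, n10 stuck-at-0.
Only n4 stuck-at-1 is consistent with every test.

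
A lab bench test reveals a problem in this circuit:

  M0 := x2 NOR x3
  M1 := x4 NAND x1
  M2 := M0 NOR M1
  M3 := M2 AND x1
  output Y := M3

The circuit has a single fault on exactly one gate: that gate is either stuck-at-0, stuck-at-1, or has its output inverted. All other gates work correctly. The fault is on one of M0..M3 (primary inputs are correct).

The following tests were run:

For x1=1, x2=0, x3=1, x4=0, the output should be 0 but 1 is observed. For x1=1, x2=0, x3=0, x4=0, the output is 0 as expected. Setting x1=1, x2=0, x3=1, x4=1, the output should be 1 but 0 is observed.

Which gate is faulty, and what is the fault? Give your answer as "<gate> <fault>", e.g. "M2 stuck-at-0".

Fault-free values for test 1 (x1=1, x2=0, x3=1, x4=0): M0=0, M1=1, M2=0, M3=0, giving Y=0. Observed 1.
Test 1: faults giving observed 1 are {M1 stuck-at-0, M1 inverted output, M2 stuck-at-1, M2 inverted output, M3 stuck-at-1, M3 inverted output}.
Test 2 (x1=1, x2=0, x3=0, x4=0): fault-free M0=1, M1=1, M2=0, M3=0 → 0; observed 0. Eliminates M2 stuck-at-1, M2 inverted output, M3 stuck-at-1, M3 inverted output.
Test 3 (x1=1, x2=0, x3=1, x4=1): fault-free M0=0, M1=0, M2=1, M3=1 → 1; observed 0. Eliminates M1 stuck-at-0.
Only M1 inverted output is consistent with every test.

M1 inverted output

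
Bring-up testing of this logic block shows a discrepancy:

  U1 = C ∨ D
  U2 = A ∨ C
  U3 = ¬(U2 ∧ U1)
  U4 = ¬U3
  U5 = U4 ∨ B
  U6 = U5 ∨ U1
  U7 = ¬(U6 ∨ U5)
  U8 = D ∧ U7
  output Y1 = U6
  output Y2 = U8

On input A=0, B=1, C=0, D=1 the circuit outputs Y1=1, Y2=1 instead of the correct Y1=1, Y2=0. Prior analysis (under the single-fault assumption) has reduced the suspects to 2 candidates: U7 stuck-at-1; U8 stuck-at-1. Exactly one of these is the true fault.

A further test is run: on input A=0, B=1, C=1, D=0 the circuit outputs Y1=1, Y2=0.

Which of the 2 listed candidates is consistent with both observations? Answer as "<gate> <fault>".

U7 stuck-at-1

Evaluate each candidate on input A=0, B=1, C=1, D=0:
  U7 stuck-at-1: U1=1, U2=1, U3=0, U4=1, U5=1, U6=1, U7=1 [stuck-at-1], U8=0 → Y1=1, Y2=0 — matches
  U8 stuck-at-1: U1=1, U2=1, U3=0, U4=1, U5=1, U6=1, U7=0, U8=1 [stuck-at-1] → Y1=1, Y2=1 — eliminated
Only U7 stuck-at-1 reproduces the observed Y1=1, Y2=0.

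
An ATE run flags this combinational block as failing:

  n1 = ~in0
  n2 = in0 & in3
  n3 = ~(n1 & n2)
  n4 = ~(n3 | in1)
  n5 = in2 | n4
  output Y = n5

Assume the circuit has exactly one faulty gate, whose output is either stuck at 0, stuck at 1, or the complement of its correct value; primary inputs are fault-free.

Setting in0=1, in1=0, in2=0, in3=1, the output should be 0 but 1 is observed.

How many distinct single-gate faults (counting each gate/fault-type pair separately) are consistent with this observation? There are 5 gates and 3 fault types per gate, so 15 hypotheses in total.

8

Fault-free: n1=0, n2=1, n3=1, n4=0, n5=0 → 0. Observed 1.
  n1: stuck-at-1, inverted output ✓; others ✗
  n2: none of the 3 fault types match ✗
  n3: stuck-at-0, inverted output ✓; others ✗
  n4: stuck-at-1, inverted output ✓; others ✗
  n5: stuck-at-1, inverted output ✓; others ✗
Consistent faults: {n1 stuck-at-1, n1 inverted output, n3 stuck-at-0, n3 inverted output, n4 stuck-at-1, n4 inverted output, n5 stuck-at-1, n5 inverted output} — 8 in all.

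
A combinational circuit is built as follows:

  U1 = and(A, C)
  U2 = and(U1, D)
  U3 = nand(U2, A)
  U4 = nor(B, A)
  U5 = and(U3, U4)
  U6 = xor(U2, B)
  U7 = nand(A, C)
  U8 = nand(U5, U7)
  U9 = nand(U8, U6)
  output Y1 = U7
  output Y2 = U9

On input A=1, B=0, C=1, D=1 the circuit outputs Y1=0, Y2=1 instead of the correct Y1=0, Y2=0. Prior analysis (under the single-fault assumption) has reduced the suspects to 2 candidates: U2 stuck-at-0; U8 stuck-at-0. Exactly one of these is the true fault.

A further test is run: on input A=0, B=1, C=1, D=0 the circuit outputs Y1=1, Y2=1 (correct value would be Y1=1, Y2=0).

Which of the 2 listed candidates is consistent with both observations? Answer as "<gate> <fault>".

Evaluate each candidate on input A=0, B=1, C=1, D=0:
  U2 stuck-at-0: U1=0, U2=0 [stuck-at-0], U3=1, U4=0, U5=0, U6=1, U7=1, U8=1, U9=0 → Y1=1, Y2=0 — eliminated
  U8 stuck-at-0: U1=0, U2=0, U3=1, U4=0, U5=0, U6=1, U7=1, U8=0 [stuck-at-0], U9=1 → Y1=1, Y2=1 — matches
Only U8 stuck-at-0 reproduces the observed Y1=1, Y2=1.

U8 stuck-at-0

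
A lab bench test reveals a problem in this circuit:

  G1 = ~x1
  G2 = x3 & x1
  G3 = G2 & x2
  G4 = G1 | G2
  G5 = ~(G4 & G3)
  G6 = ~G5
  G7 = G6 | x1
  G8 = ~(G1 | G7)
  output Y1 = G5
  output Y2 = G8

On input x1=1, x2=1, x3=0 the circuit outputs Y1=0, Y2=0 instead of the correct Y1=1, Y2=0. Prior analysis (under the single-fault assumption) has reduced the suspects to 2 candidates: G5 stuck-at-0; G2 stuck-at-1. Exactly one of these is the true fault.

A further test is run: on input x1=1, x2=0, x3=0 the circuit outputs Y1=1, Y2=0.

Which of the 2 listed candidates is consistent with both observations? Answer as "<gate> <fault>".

G2 stuck-at-1

Evaluate each candidate on input x1=1, x2=0, x3=0:
  G5 stuck-at-0: G1=0, G2=0, G3=0, G4=0, G5=0 [stuck-at-0], G6=1, G7=1, G8=0 → Y1=0, Y2=0 — eliminated
  G2 stuck-at-1: G1=0, G2=1 [stuck-at-1], G3=0, G4=1, G5=1, G6=0, G7=1, G8=0 → Y1=1, Y2=0 — matches
Only G2 stuck-at-1 reproduces the observed Y1=1, Y2=0.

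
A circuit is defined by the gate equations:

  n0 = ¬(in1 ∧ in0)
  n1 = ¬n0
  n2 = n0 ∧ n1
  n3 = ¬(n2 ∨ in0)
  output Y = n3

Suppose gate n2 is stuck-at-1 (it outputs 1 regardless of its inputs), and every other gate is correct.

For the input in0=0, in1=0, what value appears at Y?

Propagate with n2 forced: n0=1, n1=0, n2=1 [stuck-at-1], n3=0.
So Y = 0. (Without the fault it would be 1.)

0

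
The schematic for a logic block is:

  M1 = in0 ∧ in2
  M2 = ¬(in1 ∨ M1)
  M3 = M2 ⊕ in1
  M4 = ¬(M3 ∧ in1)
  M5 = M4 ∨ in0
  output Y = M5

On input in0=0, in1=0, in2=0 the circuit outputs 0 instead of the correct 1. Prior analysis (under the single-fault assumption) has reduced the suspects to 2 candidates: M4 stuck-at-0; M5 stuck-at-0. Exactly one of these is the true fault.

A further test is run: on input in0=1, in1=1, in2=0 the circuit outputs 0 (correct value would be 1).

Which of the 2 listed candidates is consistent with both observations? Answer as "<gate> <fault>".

Evaluate each candidate on input in0=1, in1=1, in2=0:
  M4 stuck-at-0: M1=0, M2=0, M3=1, M4=0 [stuck-at-0], M5=1 → 1 — eliminated
  M5 stuck-at-0: M1=0, M2=0, M3=1, M4=0, M5=0 [stuck-at-0] → 0 — matches
Only M5 stuck-at-0 reproduces the observed 0.

M5 stuck-at-0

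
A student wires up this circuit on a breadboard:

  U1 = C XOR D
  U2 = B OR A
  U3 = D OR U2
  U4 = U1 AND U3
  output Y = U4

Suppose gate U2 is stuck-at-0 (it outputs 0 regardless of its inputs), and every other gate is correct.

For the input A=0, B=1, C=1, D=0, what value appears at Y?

Propagate with U2 forced: U1=1, U2=0 [stuck-at-0], U3=0, U4=0.
So Y = 0. (Without the fault it would be 1.)

0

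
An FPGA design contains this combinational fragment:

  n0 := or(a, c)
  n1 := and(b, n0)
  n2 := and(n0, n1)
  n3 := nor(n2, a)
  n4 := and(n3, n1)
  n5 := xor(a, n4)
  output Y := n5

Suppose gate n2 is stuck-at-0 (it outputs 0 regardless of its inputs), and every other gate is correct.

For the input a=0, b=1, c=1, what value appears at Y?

Propagate with n2 forced: n0=1, n1=1, n2=0 [stuck-at-0], n3=1, n4=1, n5=1.
So Y = 1. (Without the fault it would be 0.)

1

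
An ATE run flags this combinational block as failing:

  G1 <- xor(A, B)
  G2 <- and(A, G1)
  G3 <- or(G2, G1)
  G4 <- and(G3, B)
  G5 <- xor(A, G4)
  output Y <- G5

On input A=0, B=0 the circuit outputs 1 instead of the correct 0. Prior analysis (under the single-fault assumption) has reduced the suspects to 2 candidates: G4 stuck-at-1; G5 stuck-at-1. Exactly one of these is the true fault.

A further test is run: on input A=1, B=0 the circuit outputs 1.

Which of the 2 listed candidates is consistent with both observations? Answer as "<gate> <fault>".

Evaluate each candidate on input A=1, B=0:
  G4 stuck-at-1: G1=1, G2=1, G3=1, G4=1 [stuck-at-1], G5=0 → 0 — eliminated
  G5 stuck-at-1: G1=1, G2=1, G3=1, G4=0, G5=1 [stuck-at-1] → 1 — matches
Only G5 stuck-at-1 reproduces the observed 1.

G5 stuck-at-1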